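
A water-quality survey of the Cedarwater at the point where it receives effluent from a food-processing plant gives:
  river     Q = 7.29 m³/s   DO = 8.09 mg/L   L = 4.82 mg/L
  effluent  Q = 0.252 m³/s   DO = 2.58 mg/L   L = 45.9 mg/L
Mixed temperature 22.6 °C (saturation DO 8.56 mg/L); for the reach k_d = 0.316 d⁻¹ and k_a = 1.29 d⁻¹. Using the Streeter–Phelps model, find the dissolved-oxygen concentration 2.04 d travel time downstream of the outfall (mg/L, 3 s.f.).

DO ≈ 7.60 mg/L

Mixed DO = (7.29×8.09 + 0.252×2.58)/(7.29+0.252) = 59.63/7.542 = 7.906 mg/L.
Mixed L₀ = (7.29×4.82 + 0.252×45.9)/(7.542) = 46.70/7.542 = 6.193 mg/L.
Initial deficit D₀ = C_s − DO₀ = 8.56 − 7.906 = 0.6541 mg/L.
D(2.04) = [0.316×6.193/(1.29−0.316)](e^(−0.316×2.04) − e^(−1.29×2.04)) + 0.6541 e^(−1.29×2.04)
= 2.009 × (0.5249 − 0.07196) + 0.6541 × 0.07196 = 0.9570 mg/L.
DO = 8.56 − 0.9570 = 7.603 mg/L.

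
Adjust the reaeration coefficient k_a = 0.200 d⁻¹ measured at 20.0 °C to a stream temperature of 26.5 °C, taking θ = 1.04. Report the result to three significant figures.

k_a ≈ 0.258 d⁻¹

k_a(T₂) = k_a(T₁) · θ^(T₂−T₁) = 0.200 × 1.04^(26.5−20.0)
= 0.200 × 1.04^6.50 = 0.200 × 1.290 = 0.2581 d⁻¹.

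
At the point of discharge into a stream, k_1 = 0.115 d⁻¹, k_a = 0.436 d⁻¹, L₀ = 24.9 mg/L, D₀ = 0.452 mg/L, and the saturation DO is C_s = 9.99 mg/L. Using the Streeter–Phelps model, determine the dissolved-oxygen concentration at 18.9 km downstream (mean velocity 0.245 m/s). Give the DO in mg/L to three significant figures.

DO ≈ 7.68 mg/L

Travel time t = x/v = 18.9 km / (0.245 m/s) = 18900 m / 0.245 m/s = 77140 s = 0.8929 d.
k_1 L₀/(k_a−k_1) = 0.115×24.9/(0.436−0.115) = 2.864/0.3210 = 8.921 mg/L.
e^(−k_1 t) = e^(−0.115×0.8929) = 0.9024; e^(−k_a t) = e^(−0.436×0.8929) = 0.6775.
D = 8.921 × (0.9024 − 0.6775) + 0.452 × 0.6775 = 2.006 + 0.3062 = 2.312 mg/L.
DO = C_s − D = 9.99 − 2.312 = 7.678 mg/L.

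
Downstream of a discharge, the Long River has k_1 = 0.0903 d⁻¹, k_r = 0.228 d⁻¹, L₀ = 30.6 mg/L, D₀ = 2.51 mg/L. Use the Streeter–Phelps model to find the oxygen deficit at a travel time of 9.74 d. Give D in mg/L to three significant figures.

k_1 L₀/(k_r−k_1) = 0.0903×30.6/(0.228−0.0903) = 2.763/0.1377 = 20.07 mg/L.
e^(−k_1 t) = e^(−0.0903×9.740) = 0.4150; e^(−k_r t) = e^(−0.228×9.740) = 0.1085.
D = 20.07 × (0.4150 − 0.1085) + 2.51 × 0.1085 = 6.149 + 0.2724 = 6.422 mg/L.

D ≈ 6.42 mg/L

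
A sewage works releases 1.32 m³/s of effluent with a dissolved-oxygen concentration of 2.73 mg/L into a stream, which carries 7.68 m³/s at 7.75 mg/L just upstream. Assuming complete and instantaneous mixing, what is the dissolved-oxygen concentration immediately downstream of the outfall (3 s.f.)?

Flow-weighted mixing: C = (Q_r C_r + Q_w C_w)/(Q_r + Q_w)
= (7.68×7.75 + 1.32×2.73)/(7.68 + 1.32) = 63.12/9.000 = 7.014 mg/L.

7.01 mg/L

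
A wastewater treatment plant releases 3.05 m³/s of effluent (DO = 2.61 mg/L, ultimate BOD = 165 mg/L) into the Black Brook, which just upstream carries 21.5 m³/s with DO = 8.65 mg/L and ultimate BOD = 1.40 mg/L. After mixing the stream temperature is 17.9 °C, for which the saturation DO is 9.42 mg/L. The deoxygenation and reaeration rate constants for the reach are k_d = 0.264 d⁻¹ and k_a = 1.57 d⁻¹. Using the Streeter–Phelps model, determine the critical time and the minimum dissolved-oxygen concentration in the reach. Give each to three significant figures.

t_c ≈ 1.04 d; minimum DO ≈ 6.64 mg/L

Mixed DO = (21.5×8.65 + 3.05×2.61)/(21.5+3.05) = 193.9/24.55 = 7.900 mg/L.
Mixed L₀ = (21.5×1.40 + 3.05×165)/(24.55) = 533.3/24.55 = 21.73 mg/L.
Initial deficit D₀ = C_s − DO₀ = 9.42 − 7.900 = 1.520 mg/L.
t_c = (1/1.306) ln[(1.57/0.264)(1 − 1.520×1.306/(0.264×21.73))] = 0.7657 × ln(3.888) = 1.040 d.
D_c = (0.264/1.57) × 21.73 × e^(−0.264×1.040) = 0.1682 × 21.73 × 0.7600 = 2.776 mg/L.
Minimum DO = 9.42 − 2.776 = 6.644 mg/L.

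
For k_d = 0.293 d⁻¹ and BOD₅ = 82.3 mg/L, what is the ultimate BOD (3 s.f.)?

BOD₅ = L₀(1 − e^(−5k_d)) ⇒ L₀ = BOD₅ / (1 − e^(−5×0.293))
= 82.3 / (1 − 0.2311) = 82.3 / 0.7689 = 107.0 mg/L.

L₀ ≈ 107 mg/L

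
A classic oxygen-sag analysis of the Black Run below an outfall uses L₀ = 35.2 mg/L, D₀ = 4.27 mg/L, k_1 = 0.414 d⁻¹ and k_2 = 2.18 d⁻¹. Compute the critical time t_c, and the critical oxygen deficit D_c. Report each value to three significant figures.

t_c ≈ 0.528 d; D_c ≈ 5.37 mg/L

t_c = [1/(k_2−k_1)] ln[(k_2/k_1)(1 − D₀(k_2−k_1)/(k_1 L₀))]
= [1/(2.18−0.414)] ln[(2.18/0.414)(1 − 4.27×1.766/(0.414×35.2))]
= (1/1.766) ln[5.266 × 0.4825] = 0.5663 × ln(2.541) = 0.5663 × 0.9325 = 0.5280 d.
D_c = (k_1/k_2) L₀ e^(−k_1 t_c) = (0.414/2.18) × 35.2 × e^(−0.414×0.5280) = 0.1899 × 35.2 × 0.8036 = 5.372 mg/L.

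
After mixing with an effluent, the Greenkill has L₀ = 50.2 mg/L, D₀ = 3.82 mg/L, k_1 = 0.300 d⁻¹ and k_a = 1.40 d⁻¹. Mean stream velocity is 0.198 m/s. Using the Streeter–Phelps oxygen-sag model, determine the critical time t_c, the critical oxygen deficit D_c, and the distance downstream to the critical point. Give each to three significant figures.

t_c = [1/(k_a−k_1)] ln[(k_a/k_1)(1 − D₀(k_a−k_1)/(k_1 L₀))]
= [1/(1.40−0.300)] ln[(1.40/0.300)(1 − 3.82×1.100/(0.300×50.2))]
= (1/1.100) ln[4.667 × 0.7210] = 0.9091 × ln(3.365) = 0.9091 × 1.213 = 1.103 d.
D_c = (k_1/k_a) L₀ e^(−k_1 t_c) = (0.300/1.40) × 50.2 × e^(−0.300×1.103) = 0.2143 × 50.2 × 0.7183 = 7.727 mg/L.
x_c = v t_c = 0.198 m/s × 1.103 d × 86400 s/d = 18870 m ≈ 18.9 km.

t_c ≈ 1.10 d; D_c ≈ 7.73 mg/L; x_c ≈ 18.9 km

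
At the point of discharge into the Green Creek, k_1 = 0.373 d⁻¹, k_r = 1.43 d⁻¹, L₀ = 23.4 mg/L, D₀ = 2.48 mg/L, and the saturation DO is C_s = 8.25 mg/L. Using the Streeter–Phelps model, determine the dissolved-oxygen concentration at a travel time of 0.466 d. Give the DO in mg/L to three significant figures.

DO ≈ 4.28 mg/L

k_1 L₀/(k_r−k_1) = 0.373×23.4/(1.43−0.373) = 8.728/1.057 = 8.258 mg/L.
e^(−k_1 t) = e^(−0.373×0.4660) = 0.8404; e^(−k_r t) = e^(−1.43×0.4660) = 0.5136.
D = 8.258 × (0.8404 − 0.5136) + 2.48 × 0.5136 = 2.699 + 1.274 = 3.973 mg/L.
DO = C_s − D = 8.25 − 3.973 = 4.277 mg/L.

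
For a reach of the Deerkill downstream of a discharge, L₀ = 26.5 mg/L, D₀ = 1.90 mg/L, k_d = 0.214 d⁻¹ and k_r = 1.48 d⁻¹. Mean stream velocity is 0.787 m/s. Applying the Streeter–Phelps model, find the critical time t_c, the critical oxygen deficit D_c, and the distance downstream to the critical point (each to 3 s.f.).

At the critical point dD/dt = 0, so k_d L₀ e^(−k_d t) = k_r D. Substituting D(t) from the Streeter–Phelps equation and solving for t gives
t_c = ln[(k_r/k_d)(1 − D₀(k_r−k_d)/(k_d L₀))] / (k_r−k_d).
Here k_r−k_d = 1.266 d⁻¹ and 1 − D₀(k_r−k_d)/(k_d L₀) = 1 − 1.90×1.266/(0.214×26.5) = 0.5758, so
t_c = ln(6.916 × 0.5758) / 1.266 = 1.382 / 1.266 = 1.092 d.
L(t_c) = L₀ e^(−k_d t_c) = 26.5 × 0.7917 = 20.98 mg/L, and at the critical point k_r D_c = k_d L, so D_c = (0.214/1.48) × 20.98 = 3.034 mg/L.
x_c = v t_c = 0.787 m/s × 1.092 d × 86400 s/d = 74220 m ≈ 74.2 km.

t_c ≈ 1.09 d; D_c ≈ 3.03 mg/L; x_c ≈ 74.2 km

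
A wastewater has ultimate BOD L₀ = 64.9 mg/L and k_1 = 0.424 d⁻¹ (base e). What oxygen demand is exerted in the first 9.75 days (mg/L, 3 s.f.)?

y ≈ 63.9 mg/L

y_t = L₀(1 − e^(−k_1 t)) = 64.9 × (1 − e^(−0.424×9.75))
= 64.9 × (1 − 0.01602) = 64.9 × 0.9840 = 63.86 mg/L.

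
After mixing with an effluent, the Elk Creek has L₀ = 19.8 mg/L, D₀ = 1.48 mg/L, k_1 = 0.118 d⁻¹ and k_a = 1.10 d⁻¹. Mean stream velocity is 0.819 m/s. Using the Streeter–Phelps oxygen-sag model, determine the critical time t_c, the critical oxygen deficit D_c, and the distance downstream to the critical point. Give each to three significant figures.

With k_a/k_1 = 9.322 and 1 − D₀(k_a−k_1)/(k_1 L₀) = 0.3779,
t_c = ln(9.322 × 0.3779) / (1.10 − 0.118) = ln(3.523) / 0.9820 = 1.259/0.9820 = 1.282 d.
D_c = (k_1/k_a) L₀ e^(−k_1 t_c) = (0.118/1.10) × 19.8 × e^(−0.118×1.282) = 0.1073 × 19.8 × 0.8596 = 1.826 mg/L.
x_c = v t_c = 0.819 m/s × 1.282 d × 86400 s/d = 90750 m ≈ 90.7 km.

t_c ≈ 1.28 d; D_c ≈ 1.83 mg/L; x_c ≈ 90.7 km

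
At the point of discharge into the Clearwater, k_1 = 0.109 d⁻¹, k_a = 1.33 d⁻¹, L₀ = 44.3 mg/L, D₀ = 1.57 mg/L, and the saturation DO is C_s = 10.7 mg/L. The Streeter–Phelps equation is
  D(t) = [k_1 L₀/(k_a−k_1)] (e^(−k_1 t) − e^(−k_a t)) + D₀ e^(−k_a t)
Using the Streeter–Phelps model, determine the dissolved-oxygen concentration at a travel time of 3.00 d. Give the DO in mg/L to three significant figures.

k_1 L₀/(k_a−k_1) = 0.109×44.3/(1.33−0.109) = 4.829/1.221 = 3.955 mg/L.
e^(−k_1 t) = e^(−0.109×3.000) = 0.7211; e^(−k_a t) = e^(−1.33×3.000) = 0.01850.
D = 3.955 × (0.7211 − 0.01850) + 1.57 × 0.01850 = 2.779 + 0.02904 = 2.808 mg/L.
DO = C_s − D = 10.7 − 2.808 = 7.892 mg/L.

DO ≈ 7.89 mg/L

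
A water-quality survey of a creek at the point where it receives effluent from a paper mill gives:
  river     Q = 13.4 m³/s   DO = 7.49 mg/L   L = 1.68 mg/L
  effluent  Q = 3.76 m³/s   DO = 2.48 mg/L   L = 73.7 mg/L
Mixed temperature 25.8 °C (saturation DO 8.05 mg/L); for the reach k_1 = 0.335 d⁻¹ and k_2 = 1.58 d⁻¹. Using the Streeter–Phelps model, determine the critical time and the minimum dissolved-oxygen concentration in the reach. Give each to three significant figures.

Mixed DO = (13.4×7.49 + 3.76×2.48)/(13.4+3.76) = 109.7/17.16 = 6.392 mg/L.
Mixed L₀ = (13.4×1.68 + 3.76×73.7)/(17.16) = 299.6/17.16 = 17.46 mg/L.
Initial deficit D₀ = C_s − DO₀ = 8.05 − 6.392 = 1.658 mg/L.
t_c = (1/1.245) ln[(1.58/0.335)(1 − 1.658×1.245/(0.335×17.46))] = 0.8032 × ln(3.052) = 0.8963 d.
D_c = (0.335/1.58) × 17.46 × e^(−0.335×0.8963) = 0.2120 × 17.46 × 0.7406 = 2.742 mg/L.
Minimum DO = 8.05 − 2.742 = 5.308 mg/L.

t_c ≈ 0.896 d; minimum DO ≈ 5.31 mg/L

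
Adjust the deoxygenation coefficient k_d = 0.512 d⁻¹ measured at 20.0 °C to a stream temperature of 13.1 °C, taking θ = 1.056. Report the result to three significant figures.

k_d ≈ 0.352 d⁻¹

k_d(T₂) = k_d(T₁) · θ^(T₂−T₁) = 0.512 × 1.056^(13.1−20.0)
= 0.512 × 1.056^-6.90 = 0.512 × 0.6866 = 0.3516 d⁻¹.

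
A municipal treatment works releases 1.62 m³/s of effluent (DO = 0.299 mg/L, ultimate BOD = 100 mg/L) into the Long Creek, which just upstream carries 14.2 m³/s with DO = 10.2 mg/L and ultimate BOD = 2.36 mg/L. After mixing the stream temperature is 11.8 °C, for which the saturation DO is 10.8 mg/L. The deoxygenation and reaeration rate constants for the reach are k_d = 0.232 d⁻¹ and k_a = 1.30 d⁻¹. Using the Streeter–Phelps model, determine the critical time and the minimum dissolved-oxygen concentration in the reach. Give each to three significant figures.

t_c ≈ 0.753 d; minimum DO ≈ 8.95 mg/L

Mixed DO = (14.2×10.2 + 1.62×0.299)/(14.2+1.62) = 145.3/15.82 = 9.186 mg/L.
Mixed L₀ = (14.2×2.36 + 1.62×100)/(15.82) = 195.5/15.82 = 12.36 mg/L.
Initial deficit D₀ = C_s − DO₀ = 10.8 − 9.186 = 1.614 mg/L.
t_c = (1/1.068) ln[(1.30/0.232)(1 − 1.614×1.068/(0.232×12.36))] = 0.9363 × ln(2.235) = 0.7530 d.
D_c = (0.232/1.30) × 12.36 × e^(−0.232×0.7530) = 0.1785 × 12.36 × 0.8397 = 1.852 mg/L.
Minimum DO = 10.8 − 1.852 = 8.948 mg/L.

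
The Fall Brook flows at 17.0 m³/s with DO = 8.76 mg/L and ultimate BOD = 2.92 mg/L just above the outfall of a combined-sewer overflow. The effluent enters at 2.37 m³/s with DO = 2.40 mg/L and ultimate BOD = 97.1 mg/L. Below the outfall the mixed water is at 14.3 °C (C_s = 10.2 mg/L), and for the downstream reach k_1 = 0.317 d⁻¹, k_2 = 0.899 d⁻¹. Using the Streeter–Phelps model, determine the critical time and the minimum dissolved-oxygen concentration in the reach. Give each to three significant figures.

t_c ≈ 1.22 d; minimum DO ≈ 6.74 mg/L

Mixed DO = (17.0×8.76 + 2.37×2.40)/(17.0+2.37) = 154.6/19.37 = 7.982 mg/L.
Mixed L₀ = (17.0×2.92 + 2.37×97.1)/(19.37) = 279.8/19.37 = 14.44 mg/L.
Initial deficit D₀ = C_s − DO₀ = 10.2 − 7.982 = 2.218 mg/L.
t_c = (1/0.5820) ln[(0.899/0.317)(1 − 2.218×0.5820/(0.317×14.44))] = 1.718 × ln(2.036) = 1.222 d.
D_c = (0.317/0.899) × 14.44 × e^(−0.317×1.222) = 0.3526 × 14.44 × 0.6789 = 3.457 mg/L.
Minimum DO = 10.2 − 3.457 = 6.743 mg/L.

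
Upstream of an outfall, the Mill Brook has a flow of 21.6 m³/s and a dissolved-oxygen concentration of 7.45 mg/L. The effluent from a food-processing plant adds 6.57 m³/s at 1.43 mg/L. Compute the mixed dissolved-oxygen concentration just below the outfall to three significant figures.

6.05 mg/L

Flow-weighted mixing: C = (Q_r C_r + Q_w C_w)/(Q_r + Q_w)
= (21.6×7.45 + 6.57×1.43)/(21.6 + 6.57) = 170.3/28.17 = 6.046 mg/L.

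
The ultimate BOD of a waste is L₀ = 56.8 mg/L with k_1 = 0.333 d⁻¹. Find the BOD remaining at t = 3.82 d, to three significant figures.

L_t = L₀ e^(−k_1 t) = 56.8 × e^(−0.333×3.82) = 56.8 × 0.2803 = 15.92 mg/L.

L ≈ 15.9 mg/L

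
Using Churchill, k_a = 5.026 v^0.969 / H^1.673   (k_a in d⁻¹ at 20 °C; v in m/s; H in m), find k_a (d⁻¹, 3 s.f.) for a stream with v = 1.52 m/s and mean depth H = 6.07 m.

k_a = 5.026 × 1.52^0.969 / 6.07^1.673 = 5.026 × 1.500 / 20.43 = 0.3691 d⁻¹.

k_a ≈ 0.369 d⁻¹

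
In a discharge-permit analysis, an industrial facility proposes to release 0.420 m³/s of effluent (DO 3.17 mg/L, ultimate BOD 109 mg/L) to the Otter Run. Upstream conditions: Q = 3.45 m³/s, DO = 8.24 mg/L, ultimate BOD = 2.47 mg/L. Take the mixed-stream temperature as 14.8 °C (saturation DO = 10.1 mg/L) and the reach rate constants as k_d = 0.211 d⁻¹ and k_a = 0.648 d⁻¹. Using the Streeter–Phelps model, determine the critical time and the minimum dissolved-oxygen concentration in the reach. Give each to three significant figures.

t_c ≈ 1.56 d; minimum DO ≈ 6.81 mg/L

Mixed DO = (3.45×8.24 + 0.420×3.17)/(3.45+0.420) = 29.76/3.870 = 7.690 mg/L.
Mixed L₀ = (3.45×2.47 + 0.420×109)/(3.870) = 54.30/3.870 = 14.03 mg/L.
Initial deficit D₀ = C_s − DO₀ = 10.1 − 7.690 = 2.410 mg/L.
t_c = (1/0.4370) ln[(0.648/0.211)(1 − 2.410×0.4370/(0.211×14.03))] = 2.288 × ln(1.979) = 1.561 d.
D_c = (0.211/0.648) × 14.03 × e^(−0.211×1.561) = 0.3256 × 14.03 × 0.7193 = 3.286 mg/L.
Minimum DO = 10.1 − 3.286 = 6.814 mg/L.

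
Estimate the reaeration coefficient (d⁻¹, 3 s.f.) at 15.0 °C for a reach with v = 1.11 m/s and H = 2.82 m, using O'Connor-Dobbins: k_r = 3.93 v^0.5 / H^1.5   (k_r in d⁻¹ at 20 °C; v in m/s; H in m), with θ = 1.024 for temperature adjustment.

k_r ≈ 0.777 d⁻¹

k_r(20) = 3.93 × 1.11^0.5 / 2.82^1.5 = 3.93 × 1.054 / 4.736 = 0.8743 d⁻¹.
k_r(15.0) = 0.8743 × 1.024^(15.0−20) = 0.8743 × 0.8882 = 0.7766 d⁻¹.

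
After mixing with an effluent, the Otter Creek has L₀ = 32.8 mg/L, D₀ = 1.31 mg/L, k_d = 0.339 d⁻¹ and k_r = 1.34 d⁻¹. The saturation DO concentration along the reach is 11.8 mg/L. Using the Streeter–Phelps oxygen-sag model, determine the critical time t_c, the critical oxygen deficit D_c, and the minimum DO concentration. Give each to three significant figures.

With k_r/k_d = 3.953 and 1 − D₀(k_r−k_d)/(k_d L₀) = 0.8821,
t_c = ln(3.953 × 0.8821) / (1.34 − 0.339) = ln(3.487) / 1.001 = 1.249/1.001 = 1.248 d.
D_c = (k_d/k_r) L₀ e^(−k_d t_c) = (0.339/1.34) × 32.8 × e^(−0.339×1.248) = 0.2530 × 32.8 × 0.6551 = 5.436 mg/L.
Minimum DO = C_s − D_c = 11.8 − 5.436 = 6.364 mg/L.

t_c ≈ 1.25 d; D_c ≈ 5.44 mg/L; min DO ≈ 6.36 mg/L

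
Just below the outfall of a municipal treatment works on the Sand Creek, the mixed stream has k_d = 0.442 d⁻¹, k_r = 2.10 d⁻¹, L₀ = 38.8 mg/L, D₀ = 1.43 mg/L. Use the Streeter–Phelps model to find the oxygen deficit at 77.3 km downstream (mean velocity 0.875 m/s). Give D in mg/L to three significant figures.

D ≈ 5.54 mg/L

Travel time t = x/v = 77.3 km / (0.875 m/s) = 77300 m / 0.875 m/s = 88340 s = 1.022 d.
k_d L₀/(k_r−k_d) = 0.442×38.8/(2.10−0.442) = 17.15/1.658 = 10.34 mg/L.
e^(−k_d t) = e^(−0.442×1.022) = 0.6364; e^(−k_r t) = e^(−2.10×1.022) = 0.1168.
D = 10.34 × (0.6364 − 0.1168) + 1.43 × 0.1168 = 5.374 + 0.1670 = 5.541 mg/L.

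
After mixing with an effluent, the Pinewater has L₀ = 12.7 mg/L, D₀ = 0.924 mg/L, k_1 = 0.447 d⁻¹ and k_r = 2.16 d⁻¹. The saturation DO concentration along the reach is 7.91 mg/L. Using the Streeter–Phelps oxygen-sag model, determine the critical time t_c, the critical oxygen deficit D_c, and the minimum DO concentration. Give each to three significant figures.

t_c ≈ 0.729 d; D_c ≈ 1.90 mg/L; min DO ≈ 6.01 mg/L

t_c = [1/(k_r−k_1)] ln[(k_r/k_1)(1 − D₀(k_r−k_1)/(k_1 L₀))]
= [1/(2.16−0.447)] ln[(2.16/0.447)(1 − 0.924×1.713/(0.447×12.7))]
= (1/1.713) ln[4.832 × 0.7212] = 0.5838 × ln(3.485) = 0.5838 × 1.248 = 0.7288 d.
D_c = (k_1/k_r) L₀ e^(−k_1 t_c) = (0.447/2.16) × 12.7 × e^(−0.447×0.7288) = 0.2069 × 12.7 × 0.7220 = 1.897 mg/L.
Minimum DO = C_s − D_c = 7.91 − 1.897 = 6.013 mg/L.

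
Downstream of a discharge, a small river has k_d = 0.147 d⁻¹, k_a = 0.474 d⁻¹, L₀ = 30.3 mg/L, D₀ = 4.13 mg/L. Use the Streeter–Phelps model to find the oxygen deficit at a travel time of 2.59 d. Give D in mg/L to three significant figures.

D ≈ 6.53 mg/L

k_d L₀/(k_a−k_d) = 0.147×30.3/(0.474−0.147) = 4.454/0.3270 = 13.62 mg/L.
e^(−k_d t) = e^(−0.147×2.590) = 0.6834; e^(−k_a t) = e^(−0.474×2.590) = 0.2930.
D = 13.62 × (0.6834 − 0.2930) + 4.13 × 0.2930 = 5.317 + 1.210 = 6.527 mg/L.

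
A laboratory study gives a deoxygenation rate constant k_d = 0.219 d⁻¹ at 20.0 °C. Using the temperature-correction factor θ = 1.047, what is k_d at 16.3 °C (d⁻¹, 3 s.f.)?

k_d ≈ 0.185 d⁻¹

k_d(T₂) = k_d(T₁) · θ^(T₂−T₁) = 0.219 × 1.047^(16.3−20.0)
= 0.219 × 1.047^-3.70 = 0.219 × 0.8437 = 0.1848 d⁻¹.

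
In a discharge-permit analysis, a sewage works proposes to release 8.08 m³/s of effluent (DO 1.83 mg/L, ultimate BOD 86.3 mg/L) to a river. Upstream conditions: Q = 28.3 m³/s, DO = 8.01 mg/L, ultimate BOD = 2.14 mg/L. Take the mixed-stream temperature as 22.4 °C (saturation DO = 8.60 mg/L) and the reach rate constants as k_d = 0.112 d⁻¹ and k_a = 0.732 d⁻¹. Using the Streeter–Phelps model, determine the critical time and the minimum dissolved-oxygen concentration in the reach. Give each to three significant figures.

Mixed DO = (28.3×8.01 + 8.08×1.83)/(28.3+8.08) = 241.5/36.38 = 6.637 mg/L.
Mixed L₀ = (28.3×2.14 + 8.08×86.3)/(36.38) = 757.9/36.38 = 20.83 mg/L.
Initial deficit D₀ = C_s − DO₀ = 8.60 − 6.637 = 1.963 mg/L.
t_c = (1/0.6200) ln[(0.732/0.112)(1 − 1.963×0.6200/(0.112×20.83))] = 1.613 × ln(3.127) = 1.839 d.
D_c = (0.112/0.732) × 20.83 × e^(−0.112×1.839) = 0.1530 × 20.83 × 0.8139 = 2.594 mg/L.
Minimum DO = 8.60 − 2.594 = 6.006 mg/L.

t_c ≈ 1.84 d; minimum DO ≈ 6.01 mg/L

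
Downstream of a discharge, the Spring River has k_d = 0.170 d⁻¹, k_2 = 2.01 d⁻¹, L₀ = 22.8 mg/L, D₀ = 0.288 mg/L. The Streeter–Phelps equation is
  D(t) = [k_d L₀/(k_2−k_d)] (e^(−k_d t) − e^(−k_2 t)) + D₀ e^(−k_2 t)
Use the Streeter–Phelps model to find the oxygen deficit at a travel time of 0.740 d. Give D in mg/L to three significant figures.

k_d L₀/(k_2−k_d) = 0.170×22.8/(2.01−0.170) = 3.876/1.840 = 2.107 mg/L.
e^(−k_d t) = e^(−0.170×0.7400) = 0.8818; e^(−k_2 t) = e^(−2.01×0.7400) = 0.2260.
D = 2.107 × (0.8818 − 0.2260) + 0.288 × 0.2260 = 1.382 + 0.06508 = 1.447 mg/L.

D ≈ 1.45 mg/L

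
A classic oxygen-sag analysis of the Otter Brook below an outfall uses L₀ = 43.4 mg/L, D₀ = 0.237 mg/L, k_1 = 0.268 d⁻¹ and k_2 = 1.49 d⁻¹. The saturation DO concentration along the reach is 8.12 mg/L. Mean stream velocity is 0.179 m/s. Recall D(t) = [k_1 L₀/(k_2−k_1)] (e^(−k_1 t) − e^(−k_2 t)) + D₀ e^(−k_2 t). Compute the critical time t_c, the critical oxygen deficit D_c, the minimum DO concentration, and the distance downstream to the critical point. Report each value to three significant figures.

t_c ≈ 1.38 d; D_c ≈ 5.39 mg/L; min DO ≈ 2.73 mg/L; x_c ≈ 21.4 km

t_c = [1/(k_2−k_1)] ln[(k_2/k_1)(1 − D₀(k_2−k_1)/(k_1 L₀))]
= [1/(1.49−0.268)] ln[(1.49/0.268)(1 − 0.237×1.222/(0.268×43.4))]
= (1/1.222) ln[5.560 × 0.9751] = 0.8183 × ln(5.421) = 0.8183 × 1.690 = 1.383 d.
D_c = (k_1/k_2) L₀ e^(−k_1 t_c) = (0.268/1.49) × 43.4 × e^(−0.268×1.383) = 0.1799 × 43.4 × 0.6902 = 5.388 mg/L.
Minimum DO = C_s − D_c = 8.12 − 5.388 = 2.732 mg/L.
x_c = v t_c = 0.179 m/s × 1.383 d × 86400 s/d = 21390 m ≈ 21.4 km.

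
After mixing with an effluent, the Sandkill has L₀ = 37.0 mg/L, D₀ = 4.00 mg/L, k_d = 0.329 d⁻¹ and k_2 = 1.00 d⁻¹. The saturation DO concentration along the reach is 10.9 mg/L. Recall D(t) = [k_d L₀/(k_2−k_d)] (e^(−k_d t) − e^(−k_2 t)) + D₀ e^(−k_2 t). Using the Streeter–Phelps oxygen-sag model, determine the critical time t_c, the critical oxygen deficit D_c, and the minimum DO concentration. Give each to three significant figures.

t_c ≈ 1.29 d; D_c ≈ 7.97 mg/L; min DO ≈ 2.93 mg/L

t_c = [1/(k_2−k_d)] ln[(k_2/k_d)(1 − D₀(k_2−k_d)/(k_d L₀))]
= [1/(1.00−0.329)] ln[(1.00/0.329)(1 − 4.00×0.6710/(0.329×37.0))]
= (1/0.6710) ln[3.040 × 0.7795] = 1.490 × ln(2.369) = 1.490 × 0.8626 = 1.286 d.
L(t_c) = L₀ e^(−k_d t_c) = 37.0 × 0.6551 = 24.24 mg/L, and at the critical point k_2 D_c = k_d L, so D_c = (0.329/1.00) × 24.24 = 7.975 mg/L.
Minimum DO = C_s − D_c = 10.9 − 7.975 = 2.925 mg/L.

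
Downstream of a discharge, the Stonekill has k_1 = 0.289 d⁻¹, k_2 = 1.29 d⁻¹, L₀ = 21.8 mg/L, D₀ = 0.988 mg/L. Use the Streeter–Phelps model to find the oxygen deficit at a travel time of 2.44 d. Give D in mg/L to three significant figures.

D ≈ 2.88 mg/L

k_1 L₀/(k_2−k_1) = 0.289×21.8/(1.29−0.289) = 6.300/1.001 = 6.294 mg/L.
e^(−k_1 t) = e^(−0.289×2.440) = 0.4940; e^(−k_2 t) = e^(−1.29×2.440) = 0.04296.
D = 6.294 × (0.4940 − 0.04296) + 0.988 × 0.04296 = 2.839 + 0.04244 = 2.881 mg/L.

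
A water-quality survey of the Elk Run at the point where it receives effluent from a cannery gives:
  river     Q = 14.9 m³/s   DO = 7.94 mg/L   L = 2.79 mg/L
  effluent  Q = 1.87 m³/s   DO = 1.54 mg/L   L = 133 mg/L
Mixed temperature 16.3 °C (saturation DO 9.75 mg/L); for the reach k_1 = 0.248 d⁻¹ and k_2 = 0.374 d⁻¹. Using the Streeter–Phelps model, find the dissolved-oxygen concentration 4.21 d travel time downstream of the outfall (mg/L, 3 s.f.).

Mixed DO = (14.9×7.94 + 1.87×1.54)/(14.9+1.87) = 121.2/16.77 = 7.226 mg/L.
Mixed L₀ = (14.9×2.79 + 1.87×133)/(16.77) = 290.3/16.77 = 17.31 mg/L.
Initial deficit D₀ = C_s − DO₀ = 9.75 − 7.226 = 2.524 mg/L.
D(4.21) = [0.248×17.31/(0.374−0.248)](e^(−0.248×4.21) − e^(−0.374×4.21)) + 2.524 e^(−0.374×4.21)
= 34.07 × (0.3520 − 0.2071) + 2.524 × 0.2071 = 5.460 mg/L.
DO = 9.75 − 5.460 = 4.290 mg/L.

DO ≈ 4.29 mg/L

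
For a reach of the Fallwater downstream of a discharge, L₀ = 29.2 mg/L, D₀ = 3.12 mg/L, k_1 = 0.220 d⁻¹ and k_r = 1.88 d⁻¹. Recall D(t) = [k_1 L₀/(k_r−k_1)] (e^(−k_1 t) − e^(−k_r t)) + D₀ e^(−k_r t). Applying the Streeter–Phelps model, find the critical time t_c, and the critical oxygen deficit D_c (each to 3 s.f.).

t_c ≈ 0.304 d; D_c ≈ 3.20 mg/L

With k_r/k_1 = 8.545 and 1 − D₀(k_r−k_1)/(k_1 L₀) = 0.1938,
t_c = ln(8.545 × 0.1938) / (1.88 − 0.220) = ln(1.656) / 1.660 = 0.5043/1.660 = 0.3038 d.
L(t_c) = L₀ e^(−k_1 t_c) = 29.2 × 0.9353 = 27.31 mg/L, and at the critical point k_r D_c = k_1 L, so D_c = (0.220/1.88) × 27.31 = 3.196 mg/L.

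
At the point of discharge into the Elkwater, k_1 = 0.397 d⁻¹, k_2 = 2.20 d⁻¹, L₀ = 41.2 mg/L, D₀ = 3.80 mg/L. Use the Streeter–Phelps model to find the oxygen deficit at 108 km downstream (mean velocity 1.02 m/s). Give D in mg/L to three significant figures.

Travel time t = x/v = 108 km / (1.02 m/s) = 108000 m / 1.02 m/s = 105900 s = 1.225 d.
k_1 L₀/(k_2−k_1) = 0.397×41.2/(2.20−0.397) = 16.36/1.803 = 9.072 mg/L.
e^(−k_1 t) = e^(−0.397×1.225) = 0.6148; e^(−k_2 t) = e^(−2.20×1.225) = 0.06747.
D = 9.072 × (0.6148 − 0.06747) + 3.80 × 0.06747 = 4.965 + 0.2564 = 5.221 mg/L.

D ≈ 5.22 mg/L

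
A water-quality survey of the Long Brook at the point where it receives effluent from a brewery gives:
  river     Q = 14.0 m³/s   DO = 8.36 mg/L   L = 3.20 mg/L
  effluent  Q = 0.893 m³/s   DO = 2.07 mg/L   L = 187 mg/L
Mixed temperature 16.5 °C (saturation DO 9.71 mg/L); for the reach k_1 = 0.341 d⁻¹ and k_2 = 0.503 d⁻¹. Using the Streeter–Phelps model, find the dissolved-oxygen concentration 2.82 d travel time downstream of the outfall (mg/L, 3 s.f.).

DO ≈ 5.10 mg/L

Mixed DO = (14.0×8.36 + 0.893×2.07)/(14.0+0.893) = 118.9/14.89 = 7.983 mg/L.
Mixed L₀ = (14.0×3.20 + 0.893×187)/(14.89) = 211.8/14.89 = 14.22 mg/L.
Initial deficit D₀ = C_s − DO₀ = 9.71 − 7.983 = 1.727 mg/L.
D(2.82) = [0.341×14.22/(0.503−0.341)](e^(−0.341×2.82) − e^(−0.503×2.82)) + 1.727 e^(−0.503×2.82)
= 29.93 × (0.3823 − 0.2421) + 1.727 × 0.2421 = 4.614 mg/L.
DO = 9.71 − 4.614 = 5.096 mg/L.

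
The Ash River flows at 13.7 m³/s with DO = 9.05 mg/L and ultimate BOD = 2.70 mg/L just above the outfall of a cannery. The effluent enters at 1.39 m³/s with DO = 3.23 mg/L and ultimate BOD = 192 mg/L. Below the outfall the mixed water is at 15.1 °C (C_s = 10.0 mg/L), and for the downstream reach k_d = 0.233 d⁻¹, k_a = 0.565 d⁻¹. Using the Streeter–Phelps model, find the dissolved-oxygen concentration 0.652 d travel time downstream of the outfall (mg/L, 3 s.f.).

Mixed DO = (13.7×9.05 + 1.39×3.23)/(13.7+1.39) = 128.5/15.09 = 8.514 mg/L.
Mixed L₀ = (13.7×2.70 + 1.39×192)/(15.09) = 303.9/15.09 = 20.14 mg/L.
Initial deficit D₀ = C_s − DO₀ = 10.0 − 8.514 = 1.486 mg/L.
D(0.652) = [0.233×20.14/(0.565−0.233)](e^(−0.233×0.652) − e^(−0.565×0.652)) + 1.486 e^(−0.565×0.652)
= 14.13 × (0.8591 − 0.6919) + 1.486 × 0.6919 = 3.391 mg/L.
DO = 10.0 − 3.391 = 6.609 mg/L.

DO ≈ 6.61 mg/L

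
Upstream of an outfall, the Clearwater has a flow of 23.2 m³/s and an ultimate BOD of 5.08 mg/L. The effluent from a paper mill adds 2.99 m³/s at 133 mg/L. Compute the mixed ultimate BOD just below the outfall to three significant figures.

19.7 mg/L

Flow-weighted mixing: C = (Q_r C_r + Q_w C_w)/(Q_r + Q_w)
= (23.2×5.08 + 2.99×133)/(23.2 + 2.99) = 515.5/26.19 = 19.68 mg/L.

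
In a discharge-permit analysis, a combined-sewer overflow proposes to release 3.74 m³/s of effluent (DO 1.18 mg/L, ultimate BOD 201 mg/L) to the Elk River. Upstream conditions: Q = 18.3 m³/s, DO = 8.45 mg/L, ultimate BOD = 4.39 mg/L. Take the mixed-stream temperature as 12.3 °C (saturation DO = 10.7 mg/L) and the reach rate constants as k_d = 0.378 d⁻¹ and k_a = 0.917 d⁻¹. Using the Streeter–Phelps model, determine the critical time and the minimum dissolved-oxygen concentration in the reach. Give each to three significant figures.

Mixed DO = (18.3×8.45 + 3.74×1.18)/(18.3+3.74) = 159.0/22.04 = 7.216 mg/L.
Mixed L₀ = (18.3×4.39 + 3.74×201)/(22.04) = 832.1/22.04 = 37.75 mg/L.
Initial deficit D₀ = C_s − DO₀ = 10.7 − 7.216 = 3.484 mg/L.
t_c = (1/0.5390) ln[(0.917/0.378)(1 − 3.484×0.5390/(0.378×37.75))] = 1.855 × ln(2.107) = 1.382 d.
D_c = (0.378/0.917) × 37.75 × e^(−0.378×1.382) = 0.4122 × 37.75 × 0.5930 = 9.228 mg/L.
Minimum DO = 10.7 − 9.228 = 1.472 mg/L.

t_c ≈ 1.38 d; minimum DO ≈ 1.47 mg/L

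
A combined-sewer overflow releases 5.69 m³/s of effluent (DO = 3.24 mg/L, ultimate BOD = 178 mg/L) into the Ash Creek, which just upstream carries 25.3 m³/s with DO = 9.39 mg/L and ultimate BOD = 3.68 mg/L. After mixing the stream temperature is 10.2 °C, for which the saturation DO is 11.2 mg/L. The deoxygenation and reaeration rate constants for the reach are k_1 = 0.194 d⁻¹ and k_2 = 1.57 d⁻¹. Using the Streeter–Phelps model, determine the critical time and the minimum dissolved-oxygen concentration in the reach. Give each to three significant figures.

Mixed DO = (25.3×9.39 + 5.69×3.24)/(25.3+5.69) = 256.0/30.99 = 8.261 mg/L.
Mixed L₀ = (25.3×3.68 + 5.69×178)/(30.99) = 1106/30.99 = 35.69 mg/L.
Initial deficit D₀ = C_s − DO₀ = 11.2 − 8.261 = 2.939 mg/L.
t_c = (1/1.376) ln[(1.57/0.194)(1 − 2.939×1.376/(0.194×35.69))] = 0.7267 × ln(3.365) = 0.8819 d.
D_c = (0.194/1.57) × 35.69 × e^(−0.194×0.8819) = 0.1236 × 35.69 × 0.8427 = 3.716 mg/L.
Minimum DO = 11.2 − 3.716 = 7.484 mg/L.

t_c ≈ 0.882 d; minimum DO ≈ 7.48 mg/L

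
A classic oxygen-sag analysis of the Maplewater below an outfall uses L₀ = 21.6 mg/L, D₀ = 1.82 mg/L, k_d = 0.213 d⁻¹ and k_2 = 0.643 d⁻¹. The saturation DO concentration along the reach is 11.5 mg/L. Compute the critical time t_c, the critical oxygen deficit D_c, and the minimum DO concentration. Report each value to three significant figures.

t_c ≈ 2.14 d; D_c ≈ 4.54 mg/L; min DO ≈ 6.96 mg/L

t_c = [1/(k_2−k_d)] ln[(k_2/k_d)(1 − D₀(k_2−k_d)/(k_d L₀))]
= [1/(0.643−0.213)] ln[(0.643/0.213)(1 − 1.82×0.4300/(0.213×21.6))]
= (1/0.4300) ln[3.019 × 0.8299] = 2.326 × ln(2.505) = 2.326 × 0.9184 = 2.136 d.
L(t_c) = L₀ e^(−k_d t_c) = 21.6 × 0.6345 = 13.71 mg/L, and at the critical point k_2 D_c = k_d L, so D_c = (0.213/0.643) × 13.71 = 4.540 mg/L.
Minimum DO = C_s − D_c = 11.5 − 4.540 = 6.960 mg/L.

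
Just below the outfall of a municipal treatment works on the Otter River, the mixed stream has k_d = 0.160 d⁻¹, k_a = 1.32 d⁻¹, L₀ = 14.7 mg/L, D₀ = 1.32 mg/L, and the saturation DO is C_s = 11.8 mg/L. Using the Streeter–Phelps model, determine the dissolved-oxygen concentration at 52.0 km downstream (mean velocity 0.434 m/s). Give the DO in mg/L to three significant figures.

Travel time t = x/v = 52.0 km / (0.434 m/s) = 52000 m / 0.434 m/s = 119800 s = 1.387 d.
k_d L₀/(k_a−k_d) = 0.160×14.7/(1.32−0.160) = 2.352/1.160 = 2.028 mg/L.
e^(−k_d t) = e^(−0.160×1.387) = 0.8010; e^(−k_a t) = e^(−1.32×1.387) = 0.1603.
D = 2.028 × (0.8010 − 0.1603) + 1.32 × 0.1603 = 1.299 + 0.2116 = 1.511 mg/L.
DO = C_s − D = 11.8 − 1.511 = 10.29 mg/L.

DO ≈ 10.3 mg/L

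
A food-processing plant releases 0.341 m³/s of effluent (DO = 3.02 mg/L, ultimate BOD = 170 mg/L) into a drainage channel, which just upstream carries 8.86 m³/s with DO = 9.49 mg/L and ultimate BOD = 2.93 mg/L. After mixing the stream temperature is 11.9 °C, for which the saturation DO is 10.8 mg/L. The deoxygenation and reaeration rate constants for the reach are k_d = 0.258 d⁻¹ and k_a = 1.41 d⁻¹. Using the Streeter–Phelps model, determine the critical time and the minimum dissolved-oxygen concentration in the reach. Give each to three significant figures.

Mixed DO = (8.86×9.49 + 0.341×3.02)/(8.86+0.341) = 85.11/9.201 = 9.250 mg/L.
Mixed L₀ = (8.86×2.93 + 0.341×170)/(9.201) = 83.93/9.201 = 9.122 mg/L.
Initial deficit D₀ = C_s − DO₀ = 10.8 − 9.250 = 1.550 mg/L.
t_c = (1/1.152) ln[(1.41/0.258)(1 − 1.550×1.152/(0.258×9.122))] = 0.8681 × ln(1.319) = 0.2405 d.
D_c = (0.258/1.41) × 9.122 × e^(−0.258×0.2405) = 0.1830 × 9.122 × 0.9398 = 1.569 mg/L.
Minimum DO = 10.8 − 1.569 = 9.231 mg/L.

t_c ≈ 0.240 d; minimum DO ≈ 9.23 mg/L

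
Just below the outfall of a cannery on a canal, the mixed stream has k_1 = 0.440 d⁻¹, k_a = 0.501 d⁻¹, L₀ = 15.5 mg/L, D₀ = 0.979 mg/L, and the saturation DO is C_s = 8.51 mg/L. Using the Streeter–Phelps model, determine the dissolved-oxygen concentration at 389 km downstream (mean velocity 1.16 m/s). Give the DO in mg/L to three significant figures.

DO ≈ 4.10 mg/L

Travel time t = x/v = 389 km / (1.16 m/s) = 389000 m / 1.16 m/s = 335300 s = 3.881 d.
k_1 L₀/(k_a−k_1) = 0.440×15.5/(0.501−0.440) = 6.820/0.06100 = 111.8 mg/L.
e^(−k_1 t) = e^(−0.440×3.881) = 0.1813; e^(−k_a t) = e^(−0.501×3.881) = 0.1431.
D = 111.8 × (0.1813 − 0.1431) + 0.979 × 0.1431 = 4.273 + 0.1400 = 4.413 mg/L.
DO = C_s − D = 8.51 − 4.413 = 4.097 mg/L.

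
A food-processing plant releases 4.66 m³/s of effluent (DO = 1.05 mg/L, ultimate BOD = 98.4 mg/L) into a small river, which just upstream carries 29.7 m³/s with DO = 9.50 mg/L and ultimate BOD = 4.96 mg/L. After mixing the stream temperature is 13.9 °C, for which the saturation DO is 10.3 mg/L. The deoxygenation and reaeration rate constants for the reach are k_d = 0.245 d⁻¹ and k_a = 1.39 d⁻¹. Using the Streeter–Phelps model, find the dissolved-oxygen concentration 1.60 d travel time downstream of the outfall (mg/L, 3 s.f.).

DO ≈ 7.95 mg/L

Mixed DO = (29.7×9.50 + 4.66×1.05)/(29.7+4.66) = 287.0/34.36 = 8.354 mg/L.
Mixed L₀ = (29.7×4.96 + 4.66×98.4)/(34.36) = 605.9/34.36 = 17.63 mg/L.
Initial deficit D₀ = C_s − DO₀ = 10.3 − 8.354 = 1.946 mg/L.
D(1.60) = [0.245×17.63/(1.39−0.245)](e^(−0.245×1.60) − e^(−1.39×1.60)) + 1.946 e^(−1.39×1.60)
= 3.773 × (0.6757 − 0.1082) + 1.946 × 0.1082 = 2.352 mg/L.
DO = 10.3 − 2.352 = 7.948 mg/L.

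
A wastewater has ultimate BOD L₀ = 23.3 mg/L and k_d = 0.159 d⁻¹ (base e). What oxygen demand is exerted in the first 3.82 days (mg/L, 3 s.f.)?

y ≈ 10.6 mg/L

y_t = L₀(1 − e^(−k_d t)) = 23.3 × (1 − e^(−0.159×3.82))
= 23.3 × (1 − 0.5448) = 23.3 × 0.4552 = 10.61 mg/L.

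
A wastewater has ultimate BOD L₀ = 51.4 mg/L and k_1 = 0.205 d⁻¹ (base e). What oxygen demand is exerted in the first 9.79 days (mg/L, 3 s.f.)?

y ≈ 44.5 mg/L

y_t = L₀(1 − e^(−k_1 t)) = 51.4 × (1 − e^(−0.205×9.79))
= 51.4 × (1 − 0.1344) = 51.4 × 0.8656 = 44.49 mg/L.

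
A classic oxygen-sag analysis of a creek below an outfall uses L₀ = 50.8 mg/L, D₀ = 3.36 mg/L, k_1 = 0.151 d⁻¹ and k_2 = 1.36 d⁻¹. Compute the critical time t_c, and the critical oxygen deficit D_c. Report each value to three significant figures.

t_c ≈ 1.19 d; D_c ≈ 4.71 mg/L

t_c = [1/(k_2−k_1)] ln[(k_2/k_1)(1 − D₀(k_2−k_1)/(k_1 L₀))]
= [1/(1.36−0.151)] ln[(1.36/0.151)(1 − 3.36×1.209/(0.151×50.8))]
= (1/1.209) ln[9.007 × 0.4704] = 0.8271 × ln(4.237) = 0.8271 × 1.444 = 1.194 d.
L(t_c) = L₀ e^(−k_1 t_c) = 50.8 × 0.8350 = 42.42 mg/L, and at the critical point k_2 D_c = k_1 L, so D_c = (0.151/1.36) × 42.42 = 4.710 mg/L.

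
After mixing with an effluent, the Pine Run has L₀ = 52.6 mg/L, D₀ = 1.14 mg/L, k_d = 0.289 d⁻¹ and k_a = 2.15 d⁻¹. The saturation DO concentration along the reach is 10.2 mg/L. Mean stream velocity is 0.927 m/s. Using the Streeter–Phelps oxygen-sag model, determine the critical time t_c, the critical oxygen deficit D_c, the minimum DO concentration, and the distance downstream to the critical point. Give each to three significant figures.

t_c = [1/(k_a−k_d)] ln[(k_a/k_d)(1 − D₀(k_a−k_d)/(k_d L₀))]
= [1/(2.15−0.289)] ln[(2.15/0.289)(1 − 1.14×1.861/(0.289×52.6))]
= (1/1.861) ln[7.439 × 0.8604] = 0.5373 × ln(6.401) = 0.5373 × 1.856 = 0.9976 d.
L(t_c) = L₀ e^(−k_d t_c) = 52.6 × 0.7495 = 39.43 mg/L, and at the critical point k_a D_c = k_d L, so D_c = (0.289/2.15) × 39.43 = 5.300 mg/L.
Minimum DO = C_s − D_c = 10.2 − 5.300 = 4.900 mg/L.
x_c = v t_c = 0.927 m/s × 0.9976 d × 86400 s/d = 79900 m ≈ 79.9 km.

t_c ≈ 0.998 d; D_c ≈ 5.30 mg/L; min DO ≈ 4.90 mg/L; x_c ≈ 79.9 km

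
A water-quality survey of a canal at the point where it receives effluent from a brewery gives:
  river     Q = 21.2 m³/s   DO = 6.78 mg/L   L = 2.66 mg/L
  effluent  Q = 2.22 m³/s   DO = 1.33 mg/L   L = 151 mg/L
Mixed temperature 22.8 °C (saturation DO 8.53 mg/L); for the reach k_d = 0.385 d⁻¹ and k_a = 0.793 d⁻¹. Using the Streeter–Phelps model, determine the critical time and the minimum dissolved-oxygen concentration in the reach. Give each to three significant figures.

t_c ≈ 1.39 d; minimum DO ≈ 3.78 mg/L

Mixed DO = (21.2×6.78 + 2.22×1.33)/(21.2+2.22) = 146.7/23.42 = 6.263 mg/L.
Mixed L₀ = (21.2×2.66 + 2.22×151)/(23.42) = 391.6/23.42 = 16.72 mg/L.
Initial deficit D₀ = C_s − DO₀ = 8.53 − 6.263 = 2.267 mg/L.
t_c = (1/0.4080) ln[(0.793/0.385)(1 − 2.267×0.4080/(0.385×16.72))] = 2.451 × ln(1.764) = 1.391 d.
D_c = (0.385/0.793) × 16.72 × e^(−0.385×1.391) = 0.4855 × 16.72 × 0.5854 = 4.752 mg/L.
Minimum DO = 8.53 − 4.752 = 3.778 mg/L.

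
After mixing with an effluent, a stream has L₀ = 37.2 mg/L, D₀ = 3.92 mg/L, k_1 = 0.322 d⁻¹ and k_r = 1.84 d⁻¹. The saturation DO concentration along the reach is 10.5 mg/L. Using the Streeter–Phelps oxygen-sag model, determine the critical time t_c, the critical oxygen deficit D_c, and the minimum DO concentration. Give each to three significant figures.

At the critical point dD/dt = 0, so k_1 L₀ e^(−k_1 t) = k_r D. Substituting D(t) from the Streeter–Phelps equation and solving for t gives
t_c = ln[(k_r/k_1)(1 − D₀(k_r−k_1)/(k_1 L₀))] / (k_r−k_1).
Here k_r−k_1 = 1.518 d⁻¹ and 1 − D₀(k_r−k_1)/(k_1 L₀) = 1 − 3.92×1.518/(0.322×37.2) = 0.5032, so
t_c = ln(5.714 × 0.5032) / 1.518 = 1.056 / 1.518 = 0.6958 d.
D_c = (k_1/k_r) L₀ e^(−k_1 t_c) = (0.322/1.84) × 37.2 × e^(−0.322×0.6958) = 0.1750 × 37.2 × 0.7993 = 5.203 mg/L.
Minimum DO = C_s − D_c = 10.5 − 5.203 = 5.297 mg/L.

t_c ≈ 0.696 d; D_c ≈ 5.20 mg/L; min DO ≈ 5.30 mg/L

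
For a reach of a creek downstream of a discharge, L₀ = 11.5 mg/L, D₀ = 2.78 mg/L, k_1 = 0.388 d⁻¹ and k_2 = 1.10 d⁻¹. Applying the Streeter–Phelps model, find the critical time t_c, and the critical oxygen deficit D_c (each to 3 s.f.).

t_c ≈ 0.640 d; D_c ≈ 3.16 mg/L

At the critical point dD/dt = 0, so k_1 L₀ e^(−k_1 t) = k_2 D. Substituting D(t) from the Streeter–Phelps equation and solving for t gives
t_c = ln[(k_2/k_1)(1 − D₀(k_2−k_1)/(k_1 L₀))] / (k_2−k_1).
Here k_2−k_1 = 0.7120 d⁻¹ and 1 − D₀(k_2−k_1)/(k_1 L₀) = 1 − 2.78×0.7120/(0.388×11.5) = 0.5564, so
t_c = ln(2.835 × 0.5564) / 0.7120 = 0.4558 / 0.7120 = 0.6401 d.
L(t_c) = L₀ e^(−k_1 t_c) = 11.5 × 0.7801 = 8.971 mg/L, and at the critical point k_2 D_c = k_1 L, so D_c = (0.388/1.10) × 8.971 = 3.164 mg/L.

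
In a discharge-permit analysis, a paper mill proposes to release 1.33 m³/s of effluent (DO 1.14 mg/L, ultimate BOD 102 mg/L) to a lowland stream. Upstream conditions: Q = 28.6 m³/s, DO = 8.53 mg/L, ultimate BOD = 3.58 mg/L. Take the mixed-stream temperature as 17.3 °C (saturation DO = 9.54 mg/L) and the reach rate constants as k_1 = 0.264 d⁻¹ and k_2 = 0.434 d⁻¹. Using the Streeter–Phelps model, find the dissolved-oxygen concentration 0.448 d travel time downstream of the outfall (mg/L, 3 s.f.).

Mixed DO = (28.6×8.53 + 1.33×1.14)/(28.6+1.33) = 245.5/29.93 = 8.202 mg/L.
Mixed L₀ = (28.6×3.58 + 1.33×102)/(29.93) = 238.0/29.93 = 7.953 mg/L.
Initial deficit D₀ = C_s − DO₀ = 9.54 − 8.202 = 1.338 mg/L.
D(0.448) = [0.264×7.953/(0.434−0.264)](e^(−0.264×0.448) − e^(−0.434×0.448)) + 1.338 e^(−0.434×0.448)
= 12.35 × (0.8885 − 0.8233) + 1.338 × 0.8233 = 1.907 mg/L.
DO = 9.54 − 1.907 = 7.633 mg/L.

DO ≈ 7.63 mg/L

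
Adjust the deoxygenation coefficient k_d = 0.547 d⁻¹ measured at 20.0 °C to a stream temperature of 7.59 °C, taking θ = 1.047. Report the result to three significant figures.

k_d ≈ 0.309 d⁻¹

k_d(T₂) = k_d(T₁) · θ^(T₂−T₁) = 0.547 × 1.047^(7.59−20.0)
= 0.547 × 1.047^-12.4 = 0.547 × 0.5655 = 0.3093 d⁻¹.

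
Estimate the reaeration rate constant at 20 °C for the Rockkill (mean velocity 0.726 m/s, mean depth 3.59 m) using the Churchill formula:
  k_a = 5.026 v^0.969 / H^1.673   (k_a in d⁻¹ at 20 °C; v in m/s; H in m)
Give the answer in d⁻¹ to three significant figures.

k_a = 5.026 × 0.726^0.969 / 3.59^1.673 = 5.026 × 0.7332 / 8.485 = 0.4343 d⁻¹.

k_a ≈ 0.434 d⁻¹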